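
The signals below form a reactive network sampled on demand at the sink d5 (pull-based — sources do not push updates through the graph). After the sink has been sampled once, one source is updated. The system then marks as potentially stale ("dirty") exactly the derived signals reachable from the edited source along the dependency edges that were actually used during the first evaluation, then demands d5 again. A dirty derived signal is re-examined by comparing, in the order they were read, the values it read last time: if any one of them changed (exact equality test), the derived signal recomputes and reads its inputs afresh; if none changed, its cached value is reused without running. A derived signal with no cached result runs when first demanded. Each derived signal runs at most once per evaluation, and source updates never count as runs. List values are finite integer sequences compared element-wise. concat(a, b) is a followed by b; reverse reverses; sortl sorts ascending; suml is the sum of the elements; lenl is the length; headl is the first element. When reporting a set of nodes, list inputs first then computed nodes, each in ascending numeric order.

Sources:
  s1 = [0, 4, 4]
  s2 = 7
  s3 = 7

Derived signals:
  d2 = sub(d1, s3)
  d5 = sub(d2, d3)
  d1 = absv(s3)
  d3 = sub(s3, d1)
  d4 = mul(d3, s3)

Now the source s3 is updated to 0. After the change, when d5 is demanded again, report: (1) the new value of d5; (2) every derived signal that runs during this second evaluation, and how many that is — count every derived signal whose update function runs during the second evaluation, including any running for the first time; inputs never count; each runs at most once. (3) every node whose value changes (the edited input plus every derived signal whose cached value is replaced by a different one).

Initial pass — values computed on the first demand:
  d1 = absv(7) = 7
  d2 = sub(7, 7) = 0
  d3 = sub(7, 7) = 0
  d5 = sub(0, 0) = 0

Second demand — change propagation:
  d1: re-runs because s3 7->0; new result 0.
  d2: re-runs because d1 7->0; s3 7->0; new result 0 (unchanged).
  d3: re-runs because s3 7->0; d1 7->0; new result 0 (unchanged).
  d5: re-examined; everything it read last time is the same (d2 unchanged, d3 unchanged) — cache 0 kept, no run.

The important point: at d5 every value read last time is unchanged, so the dirty flag clears without a run.

d5 now evaluates to 0.
Run set: d1, d2, d3 (3 run).
Changed values: s3, d1.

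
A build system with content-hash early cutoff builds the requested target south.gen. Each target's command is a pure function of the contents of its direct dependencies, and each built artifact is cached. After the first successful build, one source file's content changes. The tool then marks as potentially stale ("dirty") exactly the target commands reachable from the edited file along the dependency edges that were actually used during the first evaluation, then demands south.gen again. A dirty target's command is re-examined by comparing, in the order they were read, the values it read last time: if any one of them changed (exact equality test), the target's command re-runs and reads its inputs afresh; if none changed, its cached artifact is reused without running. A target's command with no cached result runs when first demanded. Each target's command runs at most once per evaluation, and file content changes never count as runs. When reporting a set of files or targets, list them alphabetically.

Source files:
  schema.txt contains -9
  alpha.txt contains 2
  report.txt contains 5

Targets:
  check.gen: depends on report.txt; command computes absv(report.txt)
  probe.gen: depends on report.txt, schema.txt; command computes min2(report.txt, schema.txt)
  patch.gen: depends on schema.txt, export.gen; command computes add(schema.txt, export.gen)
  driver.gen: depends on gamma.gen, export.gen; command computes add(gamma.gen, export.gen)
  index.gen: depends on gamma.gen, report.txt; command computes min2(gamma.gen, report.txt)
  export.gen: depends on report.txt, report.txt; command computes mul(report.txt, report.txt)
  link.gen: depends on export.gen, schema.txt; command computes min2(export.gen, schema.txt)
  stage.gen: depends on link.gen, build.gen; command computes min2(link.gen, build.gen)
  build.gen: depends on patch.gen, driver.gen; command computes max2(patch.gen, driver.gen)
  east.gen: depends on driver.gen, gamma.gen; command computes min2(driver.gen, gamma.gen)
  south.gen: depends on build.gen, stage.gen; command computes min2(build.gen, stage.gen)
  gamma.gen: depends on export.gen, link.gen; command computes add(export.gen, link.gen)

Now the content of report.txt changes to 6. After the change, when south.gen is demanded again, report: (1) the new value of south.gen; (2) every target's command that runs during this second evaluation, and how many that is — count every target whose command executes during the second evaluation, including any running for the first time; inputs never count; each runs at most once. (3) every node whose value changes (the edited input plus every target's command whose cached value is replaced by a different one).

New value of south.gen: -9.
Target commands that run: build.gen, driver.gen, export.gen, gamma.gen, link.gen, patch.gen, south.gen, stage.gen — 8 in total.
Values that change: build.gen, driver.gen, export.gen, gamma.gen, patch.gen, report.txt.

First evaluation (everything demanded from the output):
  export.gen = mul(5, 5) = 25
  link.gen = min2(25, -9) = -9
  gamma.gen = add(25, -9) = 16
  driver.gen = add(16, 25) = 41
  patch.gen = add(-9, 25) = 16
  build.gen = max2(16, 41) = 41
  stage.gen = min2(-9, 41) = -9
  south.gen = min2(41, -9) = -9

Propagation after the edit:
  export.gen: runs — report.txt 5->6; report.txt 5->6; result 36.
  link.gen: runs — export.gen 25->36; result -9 (same value as before).
  gamma.gen: runs — export.gen 25->36; result 27.
  driver.gen: runs — gamma.gen 16->27; export.gen 25->36; result 63.
  patch.gen: runs — export.gen 25->36; result 27.
  build.gen: runs — patch.gen 16->27; driver.gen 41->63; result 63.
  stage.gen: runs — build.gen 41->63; result -9 (same value as before).
  south.gen: runs — build.gen 41->63; result -9 (same value as before).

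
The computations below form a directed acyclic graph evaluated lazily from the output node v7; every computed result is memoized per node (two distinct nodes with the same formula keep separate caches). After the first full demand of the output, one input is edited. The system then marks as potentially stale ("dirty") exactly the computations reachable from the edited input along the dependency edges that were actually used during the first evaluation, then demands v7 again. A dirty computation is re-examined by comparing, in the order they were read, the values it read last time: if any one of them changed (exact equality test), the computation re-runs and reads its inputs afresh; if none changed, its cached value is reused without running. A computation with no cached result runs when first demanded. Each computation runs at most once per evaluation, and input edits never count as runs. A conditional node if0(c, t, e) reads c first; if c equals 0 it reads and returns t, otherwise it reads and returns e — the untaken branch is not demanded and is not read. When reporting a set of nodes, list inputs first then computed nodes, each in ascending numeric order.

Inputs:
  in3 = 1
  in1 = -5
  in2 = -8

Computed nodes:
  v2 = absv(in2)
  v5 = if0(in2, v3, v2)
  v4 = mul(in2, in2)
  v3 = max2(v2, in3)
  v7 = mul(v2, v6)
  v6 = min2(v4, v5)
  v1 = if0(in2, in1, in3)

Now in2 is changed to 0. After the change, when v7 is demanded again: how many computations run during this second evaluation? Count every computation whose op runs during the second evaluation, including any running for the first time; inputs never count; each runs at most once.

First demand of the output computes:
  v2 = absv(-8) = 8
  v4 = mul(-8, -8) = 64
  v5 = if0(in2=-8 -> else branch v2) = 8
  v6 = min2(64, 8) = 8
  v7 = mul(8, 8) = 64

After the edit, cleaning proceeds:
  v2: a read changed (in2 -8->0) — executes, giving 0.
  v3: had never run; runs now, result 1.
  v4: a read changed (in2 -8->0; in2 -8->0) — executes, giving 0.
  v5: a read changed (in2 -8->0; v2 8->0) — executes, giving 1.
  v6: a read changed (v4 64->0; v5 8->1) — executes, giving 0.
  v7: a read changed (v2 8->0; v6 8->0) — executes, giving 0.

Note the branch switch — v3 had no cache and runs now for the first time.

6 computations run: v2, v3, v4, v5, v6, v7.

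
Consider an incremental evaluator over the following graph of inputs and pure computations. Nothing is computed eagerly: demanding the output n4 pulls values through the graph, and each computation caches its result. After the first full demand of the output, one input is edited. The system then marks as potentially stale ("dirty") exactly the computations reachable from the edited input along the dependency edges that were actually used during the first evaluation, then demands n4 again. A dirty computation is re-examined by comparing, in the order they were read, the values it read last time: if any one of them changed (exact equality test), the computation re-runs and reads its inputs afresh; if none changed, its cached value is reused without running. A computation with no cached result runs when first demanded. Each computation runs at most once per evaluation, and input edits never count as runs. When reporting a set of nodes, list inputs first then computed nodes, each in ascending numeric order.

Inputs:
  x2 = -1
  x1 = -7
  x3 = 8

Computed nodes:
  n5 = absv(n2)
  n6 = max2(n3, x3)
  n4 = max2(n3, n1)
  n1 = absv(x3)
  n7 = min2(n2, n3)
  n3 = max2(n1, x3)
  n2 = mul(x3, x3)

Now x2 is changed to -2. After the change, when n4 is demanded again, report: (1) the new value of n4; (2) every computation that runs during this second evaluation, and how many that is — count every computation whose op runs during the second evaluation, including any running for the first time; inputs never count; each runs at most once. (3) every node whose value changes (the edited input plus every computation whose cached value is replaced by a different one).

n4 now evaluates to 8.
Run set: none (0 run).
Changed values: x2.
The important point: nothing the output needs ever reads x2, so the edit is invisible to it.

Initial pass — values computed on the first demand:
  n1 = absv(8) = 8
  n3 = max2(8, 8) = 8
  n4 = max2(8, 8) = 8

Second demand — change propagation:
  no demanded computation ever read x2, so the edit dirties nothing and nothing runs.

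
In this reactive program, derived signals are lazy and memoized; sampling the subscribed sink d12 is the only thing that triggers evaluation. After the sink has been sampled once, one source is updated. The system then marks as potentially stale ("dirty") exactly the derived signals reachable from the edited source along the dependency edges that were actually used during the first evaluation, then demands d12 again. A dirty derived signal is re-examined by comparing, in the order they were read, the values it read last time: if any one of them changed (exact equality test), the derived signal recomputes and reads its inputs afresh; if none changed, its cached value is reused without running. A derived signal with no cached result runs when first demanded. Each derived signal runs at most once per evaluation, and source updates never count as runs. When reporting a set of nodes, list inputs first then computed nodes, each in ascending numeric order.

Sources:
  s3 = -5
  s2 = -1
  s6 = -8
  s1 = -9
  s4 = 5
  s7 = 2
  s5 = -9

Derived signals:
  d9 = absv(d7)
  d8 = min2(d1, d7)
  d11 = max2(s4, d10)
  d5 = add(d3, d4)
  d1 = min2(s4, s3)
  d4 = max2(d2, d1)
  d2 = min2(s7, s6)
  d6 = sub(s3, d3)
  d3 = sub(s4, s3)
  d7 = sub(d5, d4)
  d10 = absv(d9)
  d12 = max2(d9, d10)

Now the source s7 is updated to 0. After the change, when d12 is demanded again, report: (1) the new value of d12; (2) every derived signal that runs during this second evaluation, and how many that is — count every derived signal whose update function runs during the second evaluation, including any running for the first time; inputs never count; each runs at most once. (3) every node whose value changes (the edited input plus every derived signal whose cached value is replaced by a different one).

Demanding d12 again yields 10.
1 derived signals run: d2.
The nodes whose values change: s7.
Note the absorption at d2: it re-runs yet its value is the same, leaving the output's value untouched.

First demand of the output computes:
  d1 = min2(5, -5) = -5
  d2 = min2(2, -8) = -8
  d3 = sub(5, -5) = 10
  d4 = max2(-8, -5) = -5
  d5 = add(10, -5) = 5
  d7 = sub(5, -5) = 10
  d9 = absv(10) = 10
  d10 = absv(10) = 10
  d12 = max2(10, 10) = 10

After the edit, cleaning proceeds:
  d2: a read changed (s7 2->0) — executes, giving -8 — identical to its old value.
  d4: dirty, but its reads are unchanged (d2 unchanged, d1 unchanged); cached -5 stands.
  d5: dirty, but its reads are unchanged (d3 unchanged, d4 unchanged); cached 5 stands.
  d7: dirty, but its reads are unchanged (d5 unchanged, d4 unchanged); cached 10 stands.
  d9: dirty, but its reads are unchanged (d7 unchanged); cached 10 stands.
  d10: dirty, but its reads are unchanged (d9 unchanged); cached 10 stands.
  d12: dirty, but its reads are unchanged (d9 unchanged, d10 unchanged); cached 10 stands.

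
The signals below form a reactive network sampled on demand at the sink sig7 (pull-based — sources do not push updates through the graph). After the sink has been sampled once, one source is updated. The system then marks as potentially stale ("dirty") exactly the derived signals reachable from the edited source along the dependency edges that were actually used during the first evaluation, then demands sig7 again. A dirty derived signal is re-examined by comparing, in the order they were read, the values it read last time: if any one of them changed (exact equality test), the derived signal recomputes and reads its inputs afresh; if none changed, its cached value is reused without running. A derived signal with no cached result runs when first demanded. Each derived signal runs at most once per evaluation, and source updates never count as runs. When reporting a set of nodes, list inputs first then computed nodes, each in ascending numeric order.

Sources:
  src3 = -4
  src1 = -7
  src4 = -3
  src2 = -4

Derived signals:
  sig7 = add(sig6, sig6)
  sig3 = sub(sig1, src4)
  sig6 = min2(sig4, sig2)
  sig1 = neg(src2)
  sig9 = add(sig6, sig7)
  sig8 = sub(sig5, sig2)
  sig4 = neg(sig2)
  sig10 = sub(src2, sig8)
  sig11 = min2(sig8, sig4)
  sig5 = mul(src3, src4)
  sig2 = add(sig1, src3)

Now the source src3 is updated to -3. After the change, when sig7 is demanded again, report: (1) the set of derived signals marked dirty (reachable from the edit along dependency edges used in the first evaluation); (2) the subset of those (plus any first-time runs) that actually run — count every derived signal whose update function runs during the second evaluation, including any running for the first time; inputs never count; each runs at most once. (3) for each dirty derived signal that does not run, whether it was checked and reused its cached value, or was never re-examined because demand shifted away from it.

Dirty set: sig2, sig4, sig6, sig7.
Run set: sig2, sig4, sig6, sig7 (4 run).
All dirty derived signals ended up running.

Initial pass — values computed on the first demand:
  sig1 = neg(-4) = 4
  sig2 = add(4, -4) = 0
  sig4 = neg(0) = 0
  sig6 = min2(0, 0) = 0
  sig7 = add(0, 0) = 0

Second demand — change propagation:
  sig2: re-runs because src3 -4->-3; new result 1.
  sig4: re-runs because sig2 0->1; new result -1.
  sig6: re-runs because sig4 0->-1; sig2 0->1; new result -1.
  sig7: re-runs because sig6 0->-1; sig6 0->-1; new result -2.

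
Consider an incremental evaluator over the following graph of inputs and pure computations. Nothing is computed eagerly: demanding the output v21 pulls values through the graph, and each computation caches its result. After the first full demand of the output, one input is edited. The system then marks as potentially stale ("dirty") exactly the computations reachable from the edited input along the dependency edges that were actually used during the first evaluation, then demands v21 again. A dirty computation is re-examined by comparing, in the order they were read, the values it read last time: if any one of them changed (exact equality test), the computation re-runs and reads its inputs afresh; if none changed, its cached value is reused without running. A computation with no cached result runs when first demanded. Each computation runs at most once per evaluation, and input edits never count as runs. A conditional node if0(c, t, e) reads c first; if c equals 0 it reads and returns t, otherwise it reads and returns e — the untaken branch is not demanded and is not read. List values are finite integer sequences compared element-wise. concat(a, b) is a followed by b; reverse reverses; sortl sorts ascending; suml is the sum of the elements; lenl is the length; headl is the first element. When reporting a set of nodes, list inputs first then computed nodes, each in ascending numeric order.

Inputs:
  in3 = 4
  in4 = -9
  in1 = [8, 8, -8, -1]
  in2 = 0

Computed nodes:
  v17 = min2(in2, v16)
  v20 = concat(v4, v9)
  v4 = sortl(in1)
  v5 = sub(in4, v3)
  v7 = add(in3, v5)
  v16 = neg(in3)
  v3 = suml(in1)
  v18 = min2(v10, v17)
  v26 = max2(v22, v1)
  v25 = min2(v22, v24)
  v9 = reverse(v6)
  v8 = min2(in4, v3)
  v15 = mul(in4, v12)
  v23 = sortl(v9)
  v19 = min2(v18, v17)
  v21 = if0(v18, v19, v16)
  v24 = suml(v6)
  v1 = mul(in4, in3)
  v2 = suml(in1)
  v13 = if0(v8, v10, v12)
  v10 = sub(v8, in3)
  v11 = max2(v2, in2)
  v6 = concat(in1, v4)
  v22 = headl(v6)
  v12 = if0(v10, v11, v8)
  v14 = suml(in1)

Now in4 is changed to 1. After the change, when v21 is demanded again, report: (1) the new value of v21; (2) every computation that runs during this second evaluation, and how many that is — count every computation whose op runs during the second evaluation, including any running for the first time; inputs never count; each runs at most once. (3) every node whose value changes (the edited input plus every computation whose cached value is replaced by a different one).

v21 now evaluates to -4.
Run set: v8, v10, v18, v21 (4 run).
Changed values: in4, v8, v10, v18.

Initial pass — values computed on the first demand:
  v3 = suml([8, 8, -8, -1]) = 7
  v8 = min2(-9, 7) = -9
  v10 = sub(-9, 4) = -13
  v16 = neg(4) = -4
  v17 = min2(0, -4) = -4
  v18 = min2(-13, -4) = -13
  v21 = if0(v18=-13 -> else branch v16) = -4

Second demand — change propagation:
  v8: re-runs because in4 -9->1; new result 1.
  v10: re-runs because v8 -9->1; new result -3.
  v18: re-runs because v10 -13->-3; new result -4.
  v21: re-runs because v18 -13->-4; new result -4 (unchanged).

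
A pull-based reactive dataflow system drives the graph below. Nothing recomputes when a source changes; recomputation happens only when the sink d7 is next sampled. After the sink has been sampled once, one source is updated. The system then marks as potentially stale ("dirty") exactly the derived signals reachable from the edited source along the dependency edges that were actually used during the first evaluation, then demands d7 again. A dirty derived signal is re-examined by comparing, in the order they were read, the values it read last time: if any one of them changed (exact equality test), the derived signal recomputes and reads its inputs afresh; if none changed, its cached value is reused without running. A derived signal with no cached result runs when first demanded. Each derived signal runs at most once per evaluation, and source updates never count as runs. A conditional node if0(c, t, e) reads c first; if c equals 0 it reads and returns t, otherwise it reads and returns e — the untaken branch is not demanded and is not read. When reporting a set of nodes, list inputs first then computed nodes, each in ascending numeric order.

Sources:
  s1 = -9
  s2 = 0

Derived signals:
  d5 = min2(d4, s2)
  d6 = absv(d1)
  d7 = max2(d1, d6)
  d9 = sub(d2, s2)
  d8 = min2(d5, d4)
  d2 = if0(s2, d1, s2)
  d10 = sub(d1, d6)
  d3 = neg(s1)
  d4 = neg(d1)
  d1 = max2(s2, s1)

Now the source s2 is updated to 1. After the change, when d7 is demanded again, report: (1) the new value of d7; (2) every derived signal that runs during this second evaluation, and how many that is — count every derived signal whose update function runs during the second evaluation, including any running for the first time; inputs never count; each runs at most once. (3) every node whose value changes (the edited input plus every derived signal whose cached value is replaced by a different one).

New value of d7: 1.
Derived signals that run: d1, d6, d7 — 3 in total.
Values that change: s2, d1, d6, d7.

First evaluation (everything demanded from the output):
  d1 = max2(0, -9) = 0
  d6 = absv(0) = 0
  d7 = max2(0, 0) = 0

Propagation after the edit:
  d1: runs — s2 0->1; result 1.
  d6: runs — d1 0->1; result 1.
  d7: runs — d1 0->1; d6 0->1; result 1.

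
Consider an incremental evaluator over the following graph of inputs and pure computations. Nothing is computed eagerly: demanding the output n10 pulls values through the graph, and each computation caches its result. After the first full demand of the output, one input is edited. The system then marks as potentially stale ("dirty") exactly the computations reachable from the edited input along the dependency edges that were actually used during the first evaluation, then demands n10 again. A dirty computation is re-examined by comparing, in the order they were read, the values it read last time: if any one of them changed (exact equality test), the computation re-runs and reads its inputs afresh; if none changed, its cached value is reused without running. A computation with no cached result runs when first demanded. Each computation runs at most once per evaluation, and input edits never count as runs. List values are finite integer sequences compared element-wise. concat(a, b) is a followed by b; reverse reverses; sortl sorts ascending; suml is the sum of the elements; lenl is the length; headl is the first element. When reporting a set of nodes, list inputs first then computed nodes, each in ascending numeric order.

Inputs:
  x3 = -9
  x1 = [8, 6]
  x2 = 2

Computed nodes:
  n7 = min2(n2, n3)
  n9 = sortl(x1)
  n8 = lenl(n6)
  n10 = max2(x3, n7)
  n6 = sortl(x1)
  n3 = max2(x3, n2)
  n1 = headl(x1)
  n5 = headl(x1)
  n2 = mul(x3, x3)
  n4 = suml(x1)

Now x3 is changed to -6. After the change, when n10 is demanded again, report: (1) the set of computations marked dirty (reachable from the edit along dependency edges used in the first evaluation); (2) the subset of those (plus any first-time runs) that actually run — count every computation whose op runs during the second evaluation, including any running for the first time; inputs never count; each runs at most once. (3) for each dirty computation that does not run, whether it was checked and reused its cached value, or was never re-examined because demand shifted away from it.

Initial pass — values computed on the first demand:
  n2 = mul(-9, -9) = 81
  n3 = max2(-9, 81) = 81
  n7 = min2(81, 81) = 81
  n10 = max2(-9, 81) = 81

Second demand — change propagation:
  n2: re-runs because x3 -9->-6; x3 -9->-6; new result 36.
  n3: re-runs because x3 -9->-6; n2 81->36; new result 36.
  n7: re-runs because n2 81->36; n3 81->36; new result 36.
  n10: re-runs because x3 -9->-6; n7 81->36; new result 36.

Dirty set: n2, n3, n7, n10.
Run set: n2, n3, n7, n10 (4 run).
All dirty computations ended up running.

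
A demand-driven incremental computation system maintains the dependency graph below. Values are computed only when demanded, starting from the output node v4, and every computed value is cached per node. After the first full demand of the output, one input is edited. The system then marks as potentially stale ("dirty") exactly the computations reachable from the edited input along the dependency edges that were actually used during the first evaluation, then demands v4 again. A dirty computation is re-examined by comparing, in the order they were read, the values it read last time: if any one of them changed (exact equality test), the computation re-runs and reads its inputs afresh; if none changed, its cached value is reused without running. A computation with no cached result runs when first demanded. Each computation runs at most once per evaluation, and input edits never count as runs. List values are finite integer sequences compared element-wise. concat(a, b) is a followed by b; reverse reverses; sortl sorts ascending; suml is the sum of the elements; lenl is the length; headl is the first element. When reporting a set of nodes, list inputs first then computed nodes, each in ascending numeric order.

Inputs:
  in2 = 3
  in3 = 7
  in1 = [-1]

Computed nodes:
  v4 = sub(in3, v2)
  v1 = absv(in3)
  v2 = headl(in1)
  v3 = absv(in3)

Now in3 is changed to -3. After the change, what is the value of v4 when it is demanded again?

New value of v4: -2.

First evaluation (everything demanded from the output):
  v2 = headl([-1]) = -1
  v4 = sub(7, -1) = 8

Propagation after the edit:
  v4: runs — in3 7->-3; result -2.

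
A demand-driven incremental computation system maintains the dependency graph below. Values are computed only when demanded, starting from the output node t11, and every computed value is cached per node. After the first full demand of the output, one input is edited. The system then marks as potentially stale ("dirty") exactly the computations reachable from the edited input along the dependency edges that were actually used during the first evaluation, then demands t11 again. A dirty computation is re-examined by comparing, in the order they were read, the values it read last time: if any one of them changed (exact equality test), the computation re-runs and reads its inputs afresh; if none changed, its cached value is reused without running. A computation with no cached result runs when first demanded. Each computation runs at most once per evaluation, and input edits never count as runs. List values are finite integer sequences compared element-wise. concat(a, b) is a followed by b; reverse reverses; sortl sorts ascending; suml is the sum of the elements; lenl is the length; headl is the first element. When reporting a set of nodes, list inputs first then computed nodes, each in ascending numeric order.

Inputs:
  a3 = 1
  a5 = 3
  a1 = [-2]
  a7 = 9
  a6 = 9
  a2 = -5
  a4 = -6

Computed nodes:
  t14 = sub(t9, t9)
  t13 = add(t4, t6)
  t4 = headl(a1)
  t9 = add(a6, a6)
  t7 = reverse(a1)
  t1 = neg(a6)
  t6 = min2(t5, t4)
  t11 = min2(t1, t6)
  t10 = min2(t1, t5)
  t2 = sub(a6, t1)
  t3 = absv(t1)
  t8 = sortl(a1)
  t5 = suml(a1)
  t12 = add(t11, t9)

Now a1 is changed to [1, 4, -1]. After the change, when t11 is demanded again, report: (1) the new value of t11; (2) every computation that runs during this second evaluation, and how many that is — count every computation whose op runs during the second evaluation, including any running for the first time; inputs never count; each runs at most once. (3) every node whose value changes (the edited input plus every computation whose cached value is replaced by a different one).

New value of t11: -9.
Computations that run: t4, t5, t6, t11 — 4 in total.
Values that change: a1, t4, t5, t6.

First evaluation (everything demanded from the output):
  t1 = neg(9) = -9
  t4 = headl([-2]) = -2
  t5 = suml([-2]) = -2
  t6 = min2(-2, -2) = -2
  t11 = min2(-9, -2) = -9

Propagation after the edit:
  t4: runs — a1 [-2]->[1, 4, -1]; result 1.
  t5: runs — a1 [-2]->[1, 4, -1]; result 4.
  t6: runs — t5 -2->4; t4 -2->1; result 1.
  t11: runs — t6 -2->1; result -9 (same value as before).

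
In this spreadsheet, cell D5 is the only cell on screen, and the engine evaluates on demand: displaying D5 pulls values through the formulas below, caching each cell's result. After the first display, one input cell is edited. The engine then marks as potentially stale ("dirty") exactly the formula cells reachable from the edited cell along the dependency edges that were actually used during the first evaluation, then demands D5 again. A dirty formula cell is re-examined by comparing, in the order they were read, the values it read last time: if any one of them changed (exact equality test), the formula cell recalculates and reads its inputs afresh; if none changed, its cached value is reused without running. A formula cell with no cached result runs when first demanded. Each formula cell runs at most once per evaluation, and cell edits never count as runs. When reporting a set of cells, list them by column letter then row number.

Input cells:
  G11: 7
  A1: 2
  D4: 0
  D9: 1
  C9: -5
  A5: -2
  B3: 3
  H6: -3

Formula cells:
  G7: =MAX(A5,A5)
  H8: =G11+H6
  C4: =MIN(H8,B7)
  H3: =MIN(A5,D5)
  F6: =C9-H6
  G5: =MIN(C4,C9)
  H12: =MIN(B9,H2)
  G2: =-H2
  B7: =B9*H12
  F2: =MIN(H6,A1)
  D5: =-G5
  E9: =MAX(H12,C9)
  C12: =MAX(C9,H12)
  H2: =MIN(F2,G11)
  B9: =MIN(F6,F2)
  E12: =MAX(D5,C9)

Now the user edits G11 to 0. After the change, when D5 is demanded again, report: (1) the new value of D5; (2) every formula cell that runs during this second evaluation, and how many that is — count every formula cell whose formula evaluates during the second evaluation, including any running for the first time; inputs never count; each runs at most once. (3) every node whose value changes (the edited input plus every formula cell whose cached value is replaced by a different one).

Initial pass — values computed on the first demand:
  F2 = MIN(-3, 2) = -3
  F6 = -5 - -3 = -2
  B9 = MIN(-2, -3) = -3
  H2 = MIN(-3, 7) = -3
  H8 = 7 + -3 = 4
  H12 = MIN(-3, -3) = -3
  B7 = -3 * -3 = 9
  C4 = MIN(4, 9) = 4
  G5 = MIN(4, -5) = -5
  D5 = -(-5) = 5

Second demand — change propagation:
  H2: re-runs because G11 7->0; new result -3 (unchanged).
  H8: re-runs because G11 7->0; new result -3.
  H12: re-examined; everything it read last time is the same (B9 unchanged, H2 unchanged) — cache -3 kept, no run.
  B7: re-examined; everything it read last time is the same (B9 unchanged, H12 unchanged) — cache 9 kept, no run.
  C4: re-runs because H8 4->-3; new result -3.
  G5: re-runs because C4 4->-3; new result -5 (unchanged).
  D5: re-examined; everything it read last time is the same (G5 unchanged) — cache 5 kept, no run.

The important point: at H12 every value read last time is unchanged, so the dirty flag clears without a run.

D5 now evaluates to 5.
Run set: C4, G5, H2, H8 (4 run).
Changed values: C4, G11, H8.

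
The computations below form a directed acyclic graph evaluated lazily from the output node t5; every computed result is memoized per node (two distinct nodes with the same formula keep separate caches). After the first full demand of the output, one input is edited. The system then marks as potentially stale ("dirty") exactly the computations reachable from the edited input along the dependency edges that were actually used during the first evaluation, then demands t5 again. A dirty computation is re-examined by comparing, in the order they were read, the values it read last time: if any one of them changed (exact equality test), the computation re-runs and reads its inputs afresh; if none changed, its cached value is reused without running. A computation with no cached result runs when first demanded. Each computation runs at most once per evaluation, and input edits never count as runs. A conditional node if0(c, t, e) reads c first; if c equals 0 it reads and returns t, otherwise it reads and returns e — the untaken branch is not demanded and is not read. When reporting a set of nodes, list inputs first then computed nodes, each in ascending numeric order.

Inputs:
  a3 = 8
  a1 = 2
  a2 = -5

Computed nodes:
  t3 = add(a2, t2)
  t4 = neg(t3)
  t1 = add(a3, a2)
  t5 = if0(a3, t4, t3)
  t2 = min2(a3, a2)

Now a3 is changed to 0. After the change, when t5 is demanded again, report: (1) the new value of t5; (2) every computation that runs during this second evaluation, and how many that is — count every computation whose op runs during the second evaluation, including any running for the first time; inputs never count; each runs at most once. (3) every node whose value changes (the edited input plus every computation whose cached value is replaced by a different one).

Demanding t5 again yields 10.
3 computations run: t2, t4, t5.
The nodes whose values change: a3, t5.
Note the branch switch — t4 had no cache and runs now for the first time.

First demand of the output computes:
  t2 = min2(8, -5) = -5
  t3 = add(-5, -5) = -10
  t5 = if0(a3=8 -> else branch t3) = -10

After the edit, cleaning proceeds:
  t2: a read changed (a3 8->0) — executes, giving -5 — identical to its old value.
  t3: dirty, but its reads are unchanged (a2 unchanged, t2 unchanged); cached -10 stands.
  t4: had never run; runs now, result 10.
  t5: a read changed (a3 8->0) — executes, giving 10.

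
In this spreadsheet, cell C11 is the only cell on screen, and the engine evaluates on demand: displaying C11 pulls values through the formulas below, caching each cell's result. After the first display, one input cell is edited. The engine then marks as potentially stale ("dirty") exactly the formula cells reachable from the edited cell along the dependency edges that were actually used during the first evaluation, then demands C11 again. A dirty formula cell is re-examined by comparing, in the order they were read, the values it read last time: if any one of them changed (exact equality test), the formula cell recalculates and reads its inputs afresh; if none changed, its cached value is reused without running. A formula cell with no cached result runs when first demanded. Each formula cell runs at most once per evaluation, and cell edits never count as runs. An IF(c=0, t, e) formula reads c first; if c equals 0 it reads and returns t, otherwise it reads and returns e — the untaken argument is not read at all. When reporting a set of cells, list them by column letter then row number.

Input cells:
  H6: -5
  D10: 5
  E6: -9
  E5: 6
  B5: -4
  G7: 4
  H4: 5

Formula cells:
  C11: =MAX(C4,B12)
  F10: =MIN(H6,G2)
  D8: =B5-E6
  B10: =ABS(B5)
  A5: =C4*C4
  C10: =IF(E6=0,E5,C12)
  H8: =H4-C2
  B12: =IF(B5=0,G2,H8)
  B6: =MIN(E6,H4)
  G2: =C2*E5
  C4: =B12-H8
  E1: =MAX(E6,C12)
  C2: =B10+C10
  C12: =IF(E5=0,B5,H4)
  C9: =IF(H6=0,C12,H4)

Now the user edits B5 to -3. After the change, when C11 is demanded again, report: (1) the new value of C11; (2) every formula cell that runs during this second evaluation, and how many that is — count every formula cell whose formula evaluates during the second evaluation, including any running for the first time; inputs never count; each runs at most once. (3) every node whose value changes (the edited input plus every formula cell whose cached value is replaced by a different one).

C11 now evaluates to 0.
Run set: B10, B12, C2, C4, C11, H8 (6 run).
Changed values: B5, B10, B12, C2, H8.

Initial pass — values computed on the first demand:
  B10 = ABS(-4) = 4
  C12 = IF(E5=0: E5=6 -> else branch H4) = 5
  C10 = IF(E6=0: E6=-9 -> else branch C12) = 5
  C2 = 4 + 5 = 9
  H8 = 5 - 9 = -4
  B12 = IF(B5=0: B5=-4 -> else branch H8) = -4
  C4 = -4 - -4 = 0
  C11 = MAX(0, -4) = 0

Second demand — change propagation:
  B10: re-runs because B5 -4->-3; new result 3.
  C2: re-runs because B10 4->3; new result 8.
  H8: re-runs because C2 9->8; new result -3.
  B12: re-runs because B5 -4->-3; H8 -4->-3; new result -3.
  C4: re-runs because B12 -4->-3; H8 -4->-3; new result 0 (unchanged).
  C11: re-runs because B12 -4->-3; new result 0 (unchanged).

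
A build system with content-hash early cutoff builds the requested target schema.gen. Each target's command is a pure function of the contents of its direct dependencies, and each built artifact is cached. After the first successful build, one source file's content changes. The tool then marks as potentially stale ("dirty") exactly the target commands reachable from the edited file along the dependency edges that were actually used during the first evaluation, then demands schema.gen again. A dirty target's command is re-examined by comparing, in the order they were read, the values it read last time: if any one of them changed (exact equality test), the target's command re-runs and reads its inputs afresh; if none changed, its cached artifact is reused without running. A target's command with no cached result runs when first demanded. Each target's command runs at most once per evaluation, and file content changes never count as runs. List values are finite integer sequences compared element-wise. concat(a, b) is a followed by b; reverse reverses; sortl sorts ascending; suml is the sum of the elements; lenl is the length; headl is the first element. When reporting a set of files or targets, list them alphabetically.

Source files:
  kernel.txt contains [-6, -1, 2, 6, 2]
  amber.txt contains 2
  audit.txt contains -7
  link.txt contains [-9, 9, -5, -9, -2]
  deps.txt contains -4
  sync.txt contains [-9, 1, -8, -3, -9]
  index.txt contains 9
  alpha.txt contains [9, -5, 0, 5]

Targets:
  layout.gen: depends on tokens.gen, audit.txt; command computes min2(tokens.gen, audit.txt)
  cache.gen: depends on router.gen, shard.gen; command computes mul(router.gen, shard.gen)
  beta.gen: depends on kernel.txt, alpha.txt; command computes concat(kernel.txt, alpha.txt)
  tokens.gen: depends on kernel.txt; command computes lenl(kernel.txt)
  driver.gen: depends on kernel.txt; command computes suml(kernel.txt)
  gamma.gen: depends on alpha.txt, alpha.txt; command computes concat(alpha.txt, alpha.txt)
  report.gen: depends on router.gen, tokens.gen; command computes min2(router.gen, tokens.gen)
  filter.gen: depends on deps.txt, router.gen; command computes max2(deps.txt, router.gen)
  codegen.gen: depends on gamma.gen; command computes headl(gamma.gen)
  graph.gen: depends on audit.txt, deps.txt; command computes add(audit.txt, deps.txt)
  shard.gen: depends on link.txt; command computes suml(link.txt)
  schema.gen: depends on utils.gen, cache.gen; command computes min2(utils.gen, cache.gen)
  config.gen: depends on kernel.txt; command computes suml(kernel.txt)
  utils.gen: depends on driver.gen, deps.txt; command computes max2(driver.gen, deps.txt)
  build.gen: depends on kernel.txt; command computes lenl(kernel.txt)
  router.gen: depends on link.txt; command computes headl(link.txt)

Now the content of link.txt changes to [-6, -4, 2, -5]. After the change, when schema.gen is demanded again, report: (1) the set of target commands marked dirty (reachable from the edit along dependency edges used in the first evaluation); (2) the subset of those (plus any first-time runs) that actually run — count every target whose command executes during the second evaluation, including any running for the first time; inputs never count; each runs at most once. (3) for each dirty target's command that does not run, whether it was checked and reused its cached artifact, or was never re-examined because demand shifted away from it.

Marked dirty: cache.gen, router.gen, schema.gen, shard.gen.
Target commands that run: cache.gen, router.gen, schema.gen, shard.gen — 4 in total.
Every dirty target's command ran.

First evaluation (everything demanded from the output):
  driver.gen = suml([-6, -1, 2, 6, 2]) = 3
  router.gen = headl([-9, 9, -5, -9, -2]) = -9
  shard.gen = suml([-9, 9, -5, -9, -2]) = -16
  cache.gen = mul(-9, -16) = 144
  utils.gen = max2(3, -4) = 3
  schema.gen = min2(3, 144) = 3

Propagation after the edit:
  router.gen: runs — link.txt [-9, 9, -5, -9, -2]->[-6, -4, 2, -5]; result -6.
  shard.gen: runs — link.txt [-9, 9, -5, -9, -2]->[-6, -4, 2, -5]; result -13.
  cache.gen: runs — router.gen -9->-6; shard.gen -16->-13; result 78.
  schema.gen: runs — cache.gen 144->78; result 3 (same value as before).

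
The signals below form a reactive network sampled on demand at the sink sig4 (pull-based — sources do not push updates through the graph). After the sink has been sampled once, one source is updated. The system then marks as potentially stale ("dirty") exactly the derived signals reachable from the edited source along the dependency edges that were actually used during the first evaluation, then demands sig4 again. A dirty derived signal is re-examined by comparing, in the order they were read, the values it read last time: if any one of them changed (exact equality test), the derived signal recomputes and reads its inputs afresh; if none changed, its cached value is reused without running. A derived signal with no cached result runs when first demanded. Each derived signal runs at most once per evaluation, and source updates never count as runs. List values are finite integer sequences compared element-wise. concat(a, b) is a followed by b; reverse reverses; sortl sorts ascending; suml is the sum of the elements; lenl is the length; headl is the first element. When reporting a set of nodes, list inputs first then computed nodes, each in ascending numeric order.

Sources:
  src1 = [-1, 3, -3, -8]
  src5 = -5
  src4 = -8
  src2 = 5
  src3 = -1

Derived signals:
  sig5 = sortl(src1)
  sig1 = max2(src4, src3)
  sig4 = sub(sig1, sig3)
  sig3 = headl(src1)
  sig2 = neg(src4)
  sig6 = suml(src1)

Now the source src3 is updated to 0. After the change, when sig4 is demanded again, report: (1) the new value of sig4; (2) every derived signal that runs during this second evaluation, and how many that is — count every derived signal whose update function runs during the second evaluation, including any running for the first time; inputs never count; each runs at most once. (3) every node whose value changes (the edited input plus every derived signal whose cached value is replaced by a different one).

sig4 now evaluates to 1.
Run set: sig1, sig4 (2 run).
Changed values: src3, sig1, sig4.

Initial pass — values computed on the first demand:
  sig1 = max2(-8, -1) = -1
  sig3 = headl([-1, 3, -3, -8]) = -1
  sig4 = sub(-1, -1) = 0

Second demand — change propagation:
  sig1: re-runs because src3 -1->0; new result 0.
  sig4: re-runs because sig1 -1->0; new result 1.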